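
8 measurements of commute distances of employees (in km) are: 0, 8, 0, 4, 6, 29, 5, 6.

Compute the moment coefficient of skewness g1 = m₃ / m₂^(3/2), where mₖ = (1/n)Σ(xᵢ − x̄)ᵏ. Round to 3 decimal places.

1.835

x̄ = (0 + 8 + 0 + 4 + 6 + 29 + 5 + 6) / 8 = 7.2500
deviations (xᵢ − x̄): -7.2500, 0.7500, -7.2500, -3.2500, -1.2500, 21.7500, -2.2500, -1.2500
Σ(xᵢ − x̄)² = 597.5000 ⇒ m₂ = 597.5000/8 = 74.68750
Σ(xᵢ − x̄)³ = 9477.7500 ⇒ m₃ = 9477.7500/8 = 1184.71875
m₂^(3/2) = 74.68750^(1.5) = 645.46379
g1 = m₃ / m₂^(3/2) = 1184.71875 / 645.46379 ≈ 1.835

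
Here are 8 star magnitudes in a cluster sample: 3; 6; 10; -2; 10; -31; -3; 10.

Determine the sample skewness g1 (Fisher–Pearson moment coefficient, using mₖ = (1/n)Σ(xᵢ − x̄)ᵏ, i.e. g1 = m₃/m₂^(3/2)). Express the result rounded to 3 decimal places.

-1.659

x̄ = (3 + 6 + 10 - 2 + 10 - 31 - 3 + 10) / 8 = 0.3750
deviations (xᵢ − x̄): 2.6250, 5.6250, 9.6250, -2.3750, 9.6250, -31.3750, -3.3750, 9.6250
Σ(xᵢ − x̄)² = 1317.8750 ⇒ m₂ = 1317.8750/8 = 164.73438
Σ(xᵢ − x̄)³ = -28066.0313 ⇒ m₃ = -28066.0313/8 = -3508.25391
m₂^(3/2) = 164.73438^(1.5) = 2114.34741
g1 = m₃ / m₂^(3/2) = -3508.25391 / 2114.34741 ≈ -1.659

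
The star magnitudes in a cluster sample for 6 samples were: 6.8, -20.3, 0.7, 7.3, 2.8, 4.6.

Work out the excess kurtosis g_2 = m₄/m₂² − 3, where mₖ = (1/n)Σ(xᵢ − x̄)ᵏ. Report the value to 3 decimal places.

0.803

x̄ = 0.3167
Σ(xᵢ − x̄)² = 540.5083 ⇒ m₂ = 90.08472
Σ(xᵢ − x̄)⁴ = 185184.6075 ⇒ m₄ = 30864.10125
m₂² = 8115.25718
g_2 = m₄/m₂² − 3 = 3.80322 − 3 ≈ 0.803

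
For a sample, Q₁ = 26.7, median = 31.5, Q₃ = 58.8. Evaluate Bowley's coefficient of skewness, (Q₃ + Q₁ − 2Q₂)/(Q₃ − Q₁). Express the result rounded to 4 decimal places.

0.7009

numerator: Q₃ + Q₁ − 2Q₂ = 58.8 + 26.7 − 2×31.5 = 22.5000
denominator: Q₃ − Q₁ = 58.8 − 26.7 = 32.1000
Bowley skewness = 22.5000 / 32.1000 ≈ 0.7009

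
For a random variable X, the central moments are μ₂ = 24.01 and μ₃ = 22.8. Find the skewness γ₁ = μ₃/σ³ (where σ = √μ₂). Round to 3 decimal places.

0.194

σ = √μ₂ = √24.01 = 4.90000
σ³ = μ₂^(3/2) = 117.64900
γ₁ = μ₃/σ³ = 22.8 / 117.64900 ≈ 0.194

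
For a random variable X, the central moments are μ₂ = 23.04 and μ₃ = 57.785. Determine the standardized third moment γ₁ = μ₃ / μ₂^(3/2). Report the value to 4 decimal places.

σ = √μ₂ = √23.04 = 4.80000
σ³ = μ₂^(3/2) = 110.59200
γ₁ = μ₃/σ³ = 57.785 / 110.59200 ≈ 0.5225

0.5225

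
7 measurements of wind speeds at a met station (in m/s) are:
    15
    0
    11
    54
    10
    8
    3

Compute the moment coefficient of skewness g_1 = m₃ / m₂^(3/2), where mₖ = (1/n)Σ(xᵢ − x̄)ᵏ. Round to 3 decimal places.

x̄ = (15 + 0 + 11 + 54 + 10 + 8 + 3) / 7 = 14.4286
deviations (xᵢ − x̄): 0.5714, -14.4286, -3.4286, 39.5714, -4.4286, -6.4286, -11.4286
Σ(xᵢ − x̄)² = 1977.7143 ⇒ m₂ = 1977.7143/7 = 282.53061
Σ(xᵢ − x̄)³ = 57075.6735 ⇒ m₃ = 57075.6735/7 = 8153.66764
m₂^(3/2) = 282.53061^(1.5) = 4748.95731
g_1 = m₃ / m₂^(3/2) = 8153.66764 / 4748.95731 ≈ 1.717

1.717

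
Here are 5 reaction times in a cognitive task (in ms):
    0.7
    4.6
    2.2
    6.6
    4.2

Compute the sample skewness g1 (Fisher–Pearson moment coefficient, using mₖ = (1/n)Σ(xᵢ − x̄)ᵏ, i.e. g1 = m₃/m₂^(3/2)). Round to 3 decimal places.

-0.063

x̄ = (0.7 + 4.6 + 2.2 + 6.6 + 4.2) / 5 = 3.6600
deviations (xᵢ − x̄): -2.9600, 0.9400, -1.4600, 2.9400, 0.5400
Σ(xᵢ − x̄)² = 20.7120 ⇒ m₂ = 20.7120/5 = 4.14240
Σ(xᵢ − x̄)³ = -2.6462 ⇒ m₃ = -2.6462/5 = -0.52925
m₂^(3/2) = 4.14240^(1.5) = 8.43098
g1 = m₃ / m₂^(3/2) = -0.52925 / 8.43098 ≈ -0.063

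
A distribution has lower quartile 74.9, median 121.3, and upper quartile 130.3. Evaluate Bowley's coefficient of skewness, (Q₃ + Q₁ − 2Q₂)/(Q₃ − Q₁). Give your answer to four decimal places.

-0.6751

numerator: Q₃ + Q₁ − 2Q₂ = 130.3 + 74.9 − 2×121.3 = -37.4000
denominator: Q₃ − Q₁ = 130.3 − 74.9 = 55.4000
Bowley skewness = -37.4000 / 55.4000 ≈ -0.6751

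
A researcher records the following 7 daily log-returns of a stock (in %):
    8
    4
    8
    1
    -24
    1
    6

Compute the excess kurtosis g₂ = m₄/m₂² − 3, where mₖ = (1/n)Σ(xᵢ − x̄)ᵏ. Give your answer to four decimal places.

1.5549

x̄ = 0.5714
Σ(xᵢ − x̄)² = 755.7143 ⇒ m₂ = 107.95918
Σ(xᵢ − x̄)⁴ = 371617.3936 ⇒ m₄ = 53088.19908
m₂² = 11655.18534
g₂ = m₄/m₂² − 3 = 4.55490 − 3 ≈ 1.5549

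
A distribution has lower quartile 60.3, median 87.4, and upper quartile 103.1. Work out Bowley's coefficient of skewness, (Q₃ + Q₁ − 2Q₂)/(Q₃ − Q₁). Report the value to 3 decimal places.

numerator: Q₃ + Q₁ − 2Q₂ = 103.1 + 60.3 − 2×87.4 = -11.4000
denominator: Q₃ − Q₁ = 103.1 − 60.3 = 42.8000
Bowley skewness = -11.4000 / 42.8000 ≈ -0.266

-0.266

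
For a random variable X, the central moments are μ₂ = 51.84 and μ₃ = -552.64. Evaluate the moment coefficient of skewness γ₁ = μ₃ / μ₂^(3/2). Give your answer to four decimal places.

σ = √μ₂ = √51.84 = 7.20000
σ³ = μ₂^(3/2) = 373.24800
γ₁ = μ₃/σ³ = -552.64 / 373.24800 ≈ -1.4806

-1.4806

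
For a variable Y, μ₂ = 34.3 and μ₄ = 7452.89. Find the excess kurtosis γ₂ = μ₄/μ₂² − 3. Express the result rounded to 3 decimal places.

3.335

μ₂² = 34.3² = 1176.49000
μ₄/μ₂² = 7452.89 / 1176.49000 = 6.33485
γ₂ = 6.33485 − 3 ≈ 3.335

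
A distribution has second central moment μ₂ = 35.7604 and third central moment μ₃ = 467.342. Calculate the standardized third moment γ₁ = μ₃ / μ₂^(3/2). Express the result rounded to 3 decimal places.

σ = √μ₂ = √35.7604 = 5.98000
σ³ = μ₂^(3/2) = 213.84719
γ₁ = μ₃/σ³ = 467.342 / 213.84719 ≈ 2.185

2.185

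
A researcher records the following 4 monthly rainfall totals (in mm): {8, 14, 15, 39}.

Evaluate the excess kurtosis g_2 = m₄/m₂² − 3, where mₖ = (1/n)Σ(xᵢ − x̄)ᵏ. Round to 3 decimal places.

x̄ = 19.0000
Σ(xᵢ − x̄)² = 562.0000 ⇒ m₂ = 140.50000
Σ(xᵢ − x̄)⁴ = 175522.0000 ⇒ m₄ = 43880.50000
m₂² = 19740.25000
g_2 = m₄/m₂² − 3 = 2.22289 − 3 ≈ -0.777

-0.777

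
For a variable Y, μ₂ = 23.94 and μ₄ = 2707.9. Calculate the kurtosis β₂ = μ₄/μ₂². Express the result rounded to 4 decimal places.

4.7248

μ₂² = 23.94² = 573.12360
μ₄/μ₂² = 2707.9 / 573.12360 = 4.72481
β₂ ≈ 4.7248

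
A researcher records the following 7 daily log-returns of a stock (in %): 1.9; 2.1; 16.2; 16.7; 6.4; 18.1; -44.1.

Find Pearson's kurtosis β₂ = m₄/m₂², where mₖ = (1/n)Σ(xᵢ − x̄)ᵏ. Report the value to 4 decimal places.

4.2609

x̄ = 2.4714
Σ(xᵢ − x̄)² = 2819.9743 ⇒ m₂ = 402.85347
Σ(xᵢ − x̄)⁴ = 4840525.0775 ⇒ m₄ = 691503.58250
m₂² = 162290.91780
β₂ = m₄/m₂² = 691503.58250 / 162290.91780 ≈ 4.2609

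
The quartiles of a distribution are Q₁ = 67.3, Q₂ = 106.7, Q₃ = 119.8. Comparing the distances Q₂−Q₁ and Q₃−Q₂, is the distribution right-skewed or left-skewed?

left-skewed

Q₂ − Q₁ = 39.4;  Q₃ − Q₂ = 13.1
Q₂ − Q₁ > Q₃ − Q₂ ⇒ the lower half is more spread out ⇒ left-skewed.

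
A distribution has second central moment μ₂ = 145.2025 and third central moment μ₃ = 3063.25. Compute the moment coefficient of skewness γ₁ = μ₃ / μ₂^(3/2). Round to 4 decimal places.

σ = √μ₂ = √145.2025 = 12.05000
σ³ = μ₂^(3/2) = 1749.69013
γ₁ = μ₃/σ³ = 3063.25 / 1749.69013 ≈ 1.7507

1.7507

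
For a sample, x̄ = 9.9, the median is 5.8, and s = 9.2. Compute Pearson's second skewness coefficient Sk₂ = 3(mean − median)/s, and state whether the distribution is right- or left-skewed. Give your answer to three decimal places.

Sk₂ = 3(9.9 − 5.8) / 9.2 = 3 × 4.1000 / 9.2
    = 12.3000 / 9.2 ≈ 1.337
Sk₂ > 0 ⇒ mean > median ⇒ right-skewed (positive skew).

1.337, right-skewed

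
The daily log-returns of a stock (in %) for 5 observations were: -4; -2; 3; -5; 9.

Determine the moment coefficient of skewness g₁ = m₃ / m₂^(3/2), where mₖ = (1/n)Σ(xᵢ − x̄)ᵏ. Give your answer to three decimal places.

x̄ = (-4 - 2 + 3 - 5 + 9) / 5 = 0.2000
deviations (xᵢ − x̄): -4.2000, -2.2000, 2.8000, -5.2000, 8.8000
Σ(xᵢ − x̄)² = 134.8000 ⇒ m₂ = 134.8000/5 = 26.96000
Σ(xᵢ − x̄)³ = 478.0800 ⇒ m₃ = 478.0800/5 = 95.61600
m₂^(3/2) = 26.96000^(1.5) = 139.98446
g₁ = m₃ / m₂^(3/2) = 95.61600 / 139.98446 ≈ 0.683

0.683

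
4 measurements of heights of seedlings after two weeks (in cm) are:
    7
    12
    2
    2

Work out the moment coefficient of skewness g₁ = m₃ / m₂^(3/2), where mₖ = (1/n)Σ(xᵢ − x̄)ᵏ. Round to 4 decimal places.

0.4934

x̄ = (7 + 12 + 2 + 2) / 4 = 5.7500
deviations (xᵢ − x̄): 1.2500, 6.2500, -3.7500, -3.7500
Σ(xᵢ − x̄)² = 68.7500 ⇒ m₂ = 68.7500/4 = 17.18750
Σ(xᵢ − x̄)³ = 140.6250 ⇒ m₃ = 140.6250/4 = 35.15625
m₂^(3/2) = 17.18750^(1.5) = 71.25561
g₁ = m₃ / m₂^(3/2) = 35.15625 / 71.25561 ≈ 0.4934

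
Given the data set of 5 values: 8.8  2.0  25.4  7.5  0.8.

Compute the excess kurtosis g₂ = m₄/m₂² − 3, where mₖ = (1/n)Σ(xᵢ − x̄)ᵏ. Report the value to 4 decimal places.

-0.3121

x̄ = 8.9000
Σ(xᵢ − x̄)² = 387.4400 ⇒ m₂ = 77.48800
Σ(xᵢ − x̄)⁴ = 80695.2884 ⇒ m₄ = 16139.05768
m₂² = 6004.39014
g₂ = m₄/m₂² − 3 = 2.68788 − 3 ≈ -0.3121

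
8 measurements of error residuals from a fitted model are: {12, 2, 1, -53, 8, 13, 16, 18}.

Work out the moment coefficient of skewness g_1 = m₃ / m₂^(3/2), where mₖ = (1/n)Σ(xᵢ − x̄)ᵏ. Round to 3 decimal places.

-1.963

x̄ = (12 + 2 + 1 - 53 + 8 + 13 + 16 + 18) / 8 = 2.1250
deviations (xᵢ − x̄): 9.8750, -0.1250, -1.1250, -55.1250, 5.8750, 10.8750, 13.8750, 15.8750
Σ(xᵢ − x̄)² = 3734.8750 ⇒ m₂ = 3734.8750/8 = 466.85938
Σ(xᵢ − x̄)³ = -158389.5938 ⇒ m₃ = -158389.5938/8 = -19798.69922
m₂^(3/2) = 466.85938^(1.5) = 10087.39731
g_1 = m₃ / m₂^(3/2) = -19798.69922 / 10087.39731 ≈ -1.963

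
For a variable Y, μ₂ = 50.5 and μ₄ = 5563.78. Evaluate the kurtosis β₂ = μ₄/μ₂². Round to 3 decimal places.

μ₂² = 50.5² = 2550.25000
μ₄/μ₂² = 5563.78 / 2550.25000 = 2.18166
β₂ ≈ 2.182

2.182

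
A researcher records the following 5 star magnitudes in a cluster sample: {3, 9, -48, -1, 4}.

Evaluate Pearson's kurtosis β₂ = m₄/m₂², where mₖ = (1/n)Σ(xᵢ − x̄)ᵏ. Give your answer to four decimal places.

3.1382

x̄ = -6.6000
Σ(xᵢ − x̄)² = 2193.2000 ⇒ m₂ = 438.64000
Σ(xᵢ − x̄)⁴ = 3018984.6560 ⇒ m₄ = 603796.93120
m₂² = 192405.04960
β₂ = m₄/m₂² = 603796.93120 / 192405.04960 ≈ 3.1382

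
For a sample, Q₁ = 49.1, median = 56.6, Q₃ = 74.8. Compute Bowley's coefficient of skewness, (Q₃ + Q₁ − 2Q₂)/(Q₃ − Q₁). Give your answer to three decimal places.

0.416

numerator: Q₃ + Q₁ − 2Q₂ = 74.8 + 49.1 − 2×56.6 = 10.7000
denominator: Q₃ − Q₁ = 74.8 − 49.1 = 25.7000
Bowley skewness = 10.7000 / 25.7000 ≈ 0.416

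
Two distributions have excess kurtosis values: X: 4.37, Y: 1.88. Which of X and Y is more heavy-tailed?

Higher excess kurtosis ⇒ heavier tails relative to the normal distribution.
4.37 vs 1.88: the larger is 4.37, so X has heavier tails.

X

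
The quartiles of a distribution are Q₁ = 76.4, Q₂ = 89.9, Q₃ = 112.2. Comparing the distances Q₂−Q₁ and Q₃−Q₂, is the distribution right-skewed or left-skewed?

right-skewed

Q₂ − Q₁ = 13.5;  Q₃ − Q₂ = 22.3
Q₃ − Q₂ > Q₂ − Q₁ ⇒ the upper half is more spread out ⇒ right-skewed.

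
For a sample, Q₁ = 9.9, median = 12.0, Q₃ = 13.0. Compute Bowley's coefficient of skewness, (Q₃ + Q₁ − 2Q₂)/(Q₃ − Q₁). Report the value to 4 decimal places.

-0.3548

numerator: Q₃ + Q₁ − 2Q₂ = 13.0 + 9.9 − 2×12.0 = -1.1000
denominator: Q₃ − Q₁ = 13.0 − 9.9 = 3.1000
Bowley skewness = -1.1000 / 3.1000 ≈ -0.3548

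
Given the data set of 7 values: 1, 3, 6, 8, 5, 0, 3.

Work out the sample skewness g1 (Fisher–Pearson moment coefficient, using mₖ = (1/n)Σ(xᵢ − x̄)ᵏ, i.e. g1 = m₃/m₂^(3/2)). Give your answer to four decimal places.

x̄ = (1 + 3 + 6 + 8 + 5 + 0 + 3) / 7 = 3.7143
deviations (xᵢ − x̄): -2.7143, -0.7143, 2.2857, 4.2857, 1.2857, -3.7143, -0.7143
Σ(xᵢ − x̄)² = 47.4286 ⇒ m₂ = 47.4286/7 = 6.77551
Σ(xᵢ − x̄)³ = 20.8163 ⇒ m₃ = 20.8163/7 = 2.97376
m₂^(3/2) = 6.77551^(1.5) = 17.63652
g1 = m₃ / m₂^(3/2) = 2.97376 / 17.63652 ≈ 0.1686

0.1686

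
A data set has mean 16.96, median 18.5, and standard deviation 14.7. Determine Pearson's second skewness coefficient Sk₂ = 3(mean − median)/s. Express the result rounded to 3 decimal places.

-0.314

Sk₂ = 3(16.96 − 18.5) / 14.7 = 3 × -1.5400 / 14.7
    = -4.6200 / 14.7 ≈ -0.314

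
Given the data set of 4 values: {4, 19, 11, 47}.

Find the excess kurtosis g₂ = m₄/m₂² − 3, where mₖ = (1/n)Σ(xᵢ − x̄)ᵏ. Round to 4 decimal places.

-0.9293

x̄ = 20.2500
Σ(xᵢ − x̄)² = 1066.7500 ⇒ m₂ = 266.68750
Σ(xᵢ − x̄)⁴ = 589082.0781 ⇒ m₄ = 147270.51953
m₂² = 71122.22266
g₂ = m₄/m₂² − 3 = 2.07067 − 3 ≈ -0.9293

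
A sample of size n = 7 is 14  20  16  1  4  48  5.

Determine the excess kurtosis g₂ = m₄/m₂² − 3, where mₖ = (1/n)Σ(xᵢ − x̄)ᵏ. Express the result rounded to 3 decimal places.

x̄ = 15.4286
Σ(xᵢ − x̄)² = 1531.7143 ⇒ m₂ = 218.81633
Σ(xᵢ − x̄)⁴ = 1198173.1487 ⇒ m₄ = 171167.59267
m₂² = 47880.58476
g₂ = m₄/m₂² − 3 = 3.57489 − 3 ≈ 0.575

0.575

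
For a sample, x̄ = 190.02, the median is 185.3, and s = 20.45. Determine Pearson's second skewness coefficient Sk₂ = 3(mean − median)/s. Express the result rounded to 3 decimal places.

0.692

Sk₂ = 3(190.02 − 185.3) / 20.45 = 3 × 4.7200 / 20.45
    = 14.1600 / 20.45 ≈ 0.692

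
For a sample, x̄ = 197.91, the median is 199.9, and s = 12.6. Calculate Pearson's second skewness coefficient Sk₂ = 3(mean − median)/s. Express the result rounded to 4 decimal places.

-0.4738

Sk₂ = 3(197.91 − 199.9) / 12.6 = 3 × -1.9900 / 12.6
    = -5.9700 / 12.6 ≈ -0.4738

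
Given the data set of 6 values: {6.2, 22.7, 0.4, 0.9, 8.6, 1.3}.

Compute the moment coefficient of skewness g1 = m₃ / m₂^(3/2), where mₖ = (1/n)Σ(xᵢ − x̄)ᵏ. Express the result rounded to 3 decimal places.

1.249

x̄ = (6.2 + 22.7 + 0.4 + 0.9 + 8.6 + 1.3) / 6 = 6.6833
deviations (xᵢ − x̄): -0.4833, 16.0167, -6.2833, -5.7833, 1.9167, -5.3833
Σ(xᵢ − x̄)² = 362.3483 ⇒ m₂ = 362.3483/6 = 60.39139
Σ(xᵢ − x̄)³ = 3518.2284 ⇒ m₃ = 3518.2284/6 = 586.37141
m₂^(3/2) = 60.39139^(1.5) = 469.31294
g1 = m₃ / m₂^(3/2) = 586.37141 / 469.31294 ≈ 1.249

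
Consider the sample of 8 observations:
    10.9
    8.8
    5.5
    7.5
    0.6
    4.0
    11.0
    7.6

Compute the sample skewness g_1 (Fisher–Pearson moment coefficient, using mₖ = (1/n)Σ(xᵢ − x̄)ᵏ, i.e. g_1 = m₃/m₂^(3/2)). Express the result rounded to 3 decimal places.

x̄ = (10.9 + 8.8 + 5.5 + 7.5 + 0.6 + 4.0 + 11.0 + 7.6) / 8 = 6.9875
deviations (xᵢ − x̄): 3.9125, 1.8125, -1.4875, 0.5125, -6.3875, -2.9875, 4.0125, 0.6125
Σ(xᵢ − x̄)² = 87.2688 ⇒ m₂ = 87.2688/8 = 10.90859
Σ(xᵢ − x̄)³ = -159.7544 ⇒ m₃ = -159.7544/8 = -19.96930
m₂^(3/2) = 10.90859^(1.5) = 36.02908
g_1 = m₃ / m₂^(3/2) = -19.96930 / 36.02908 ≈ -0.554

-0.554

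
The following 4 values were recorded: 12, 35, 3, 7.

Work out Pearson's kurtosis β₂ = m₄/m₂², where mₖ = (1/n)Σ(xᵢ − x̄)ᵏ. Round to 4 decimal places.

x̄ = 14.2500
Σ(xᵢ − x̄)² = 614.7500 ⇒ m₂ = 153.68750
Σ(xᵢ − x̄)⁴ = 204190.5781 ⇒ m₄ = 51047.64453
m₂² = 23619.84766
β₂ = m₄/m₂² = 51047.64453 / 23619.84766 ≈ 2.1612

2.1612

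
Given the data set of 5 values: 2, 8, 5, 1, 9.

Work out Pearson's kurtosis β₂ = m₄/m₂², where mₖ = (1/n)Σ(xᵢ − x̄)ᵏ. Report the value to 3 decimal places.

x̄ = 5.0000
Σ(xᵢ − x̄)² = 50.0000 ⇒ m₂ = 10.00000
Σ(xᵢ − x̄)⁴ = 674.0000 ⇒ m₄ = 134.80000
m₂² = 100.00000
β₂ = m₄/m₂² = 134.80000 / 100.00000 ≈ 1.348

1.348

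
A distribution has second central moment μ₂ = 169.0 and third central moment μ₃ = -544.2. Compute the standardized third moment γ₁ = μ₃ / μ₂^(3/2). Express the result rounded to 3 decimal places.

-0.248

σ = √μ₂ = √169.0 = 13.00000
σ³ = μ₂^(3/2) = 2197.00000
γ₁ = μ₃/σ³ = -544.2 / 2197.00000 ≈ -0.248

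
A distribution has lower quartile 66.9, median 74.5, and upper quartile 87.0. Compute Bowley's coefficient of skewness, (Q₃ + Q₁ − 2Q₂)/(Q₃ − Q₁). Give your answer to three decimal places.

numerator: Q₃ + Q₁ − 2Q₂ = 87.0 + 66.9 − 2×74.5 = 4.9000
denominator: Q₃ − Q₁ = 87.0 − 66.9 = 20.1000
Bowley skewness = 4.9000 / 20.1000 ≈ 0.244

0.244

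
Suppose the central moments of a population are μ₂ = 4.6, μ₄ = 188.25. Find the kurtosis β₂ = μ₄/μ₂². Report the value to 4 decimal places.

8.8965

μ₂² = 4.6² = 21.16000
μ₄/μ₂² = 188.25 / 21.16000 = 8.89650
β₂ ≈ 8.8965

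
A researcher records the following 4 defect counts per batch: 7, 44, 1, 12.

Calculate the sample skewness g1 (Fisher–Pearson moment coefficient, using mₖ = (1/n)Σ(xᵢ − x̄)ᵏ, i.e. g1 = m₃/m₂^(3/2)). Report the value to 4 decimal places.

x̄ = (7 + 44 + 1 + 12) / 4 = 16.0000
deviations (xᵢ − x̄): -9.0000, 28.0000, -15.0000, -4.0000
Σ(xᵢ − x̄)² = 1106.0000 ⇒ m₂ = 1106.0000/4 = 276.50000
Σ(xᵢ − x̄)³ = 17784.0000 ⇒ m₃ = 17784.0000/4 = 4446.00000
m₂^(3/2) = 276.50000^(1.5) = 4597.72195
g1 = m₃ / m₂^(3/2) = 4446.00000 / 4597.72195 ≈ 0.9670

0.9670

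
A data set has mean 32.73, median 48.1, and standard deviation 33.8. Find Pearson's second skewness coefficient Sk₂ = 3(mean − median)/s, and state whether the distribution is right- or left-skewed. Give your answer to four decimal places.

-1.3642, left-skewed

Sk₂ = 3(32.73 − 48.1) / 33.8 = 3 × -15.3700 / 33.8
    = -46.1100 / 33.8 ≈ -1.3642
Sk₂ < 0 ⇒ mean < median ⇒ left-skewed (negative skew).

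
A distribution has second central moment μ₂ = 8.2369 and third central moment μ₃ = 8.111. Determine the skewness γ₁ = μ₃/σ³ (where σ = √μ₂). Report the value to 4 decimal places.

σ = √μ₂ = √8.2369 = 2.87000
σ³ = μ₂^(3/2) = 23.63990
γ₁ = μ₃/σ³ = 8.111 / 23.63990 ≈ 0.3431

0.3431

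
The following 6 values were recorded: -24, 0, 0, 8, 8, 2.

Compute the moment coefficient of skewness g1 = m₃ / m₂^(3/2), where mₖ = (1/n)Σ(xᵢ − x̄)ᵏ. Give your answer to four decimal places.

-1.4065

x̄ = (-24 + 0 + 0 + 8 + 8 + 2) / 6 = -1.0000
deviations (xᵢ − x̄): -23.0000, 1.0000, 1.0000, 9.0000, 9.0000, 3.0000
Σ(xᵢ − x̄)² = 702.0000 ⇒ m₂ = 702.0000/6 = 117.00000
Σ(xᵢ − x̄)³ = -10680.0000 ⇒ m₃ = -10680.0000/6 = -1780.00000
m₂^(3/2) = 117.00000^(1.5) = 1265.54850
g1 = m₃ / m₂^(3/2) = -1780.00000 / 1265.54850 ≈ -1.4065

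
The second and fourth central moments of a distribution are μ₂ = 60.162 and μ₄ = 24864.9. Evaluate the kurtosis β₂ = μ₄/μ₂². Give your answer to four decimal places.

6.8698

μ₂² = 60.162² = 3619.46624
μ₄/μ₂² = 24864.9 / 3619.46624 = 6.86977
β₂ ≈ 6.8698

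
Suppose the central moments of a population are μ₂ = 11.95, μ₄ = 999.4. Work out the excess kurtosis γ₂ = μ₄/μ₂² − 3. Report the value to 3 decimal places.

μ₂² = 11.95² = 142.80250
μ₄/μ₂² = 999.4 / 142.80250 = 6.99848
γ₂ = 6.99848 − 3 ≈ 3.998

3.998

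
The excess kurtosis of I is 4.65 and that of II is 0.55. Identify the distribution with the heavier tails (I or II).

Higher excess kurtosis ⇒ heavier tails relative to the normal distribution.
4.65 vs 0.55: the larger is 4.65, so I has heavier tails.

I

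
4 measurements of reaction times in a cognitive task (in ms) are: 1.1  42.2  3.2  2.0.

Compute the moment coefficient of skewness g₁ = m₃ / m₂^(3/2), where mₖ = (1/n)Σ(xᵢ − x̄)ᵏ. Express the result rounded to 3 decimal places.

x̄ = (1.1 + 42.2 + 3.2 + 2.0) / 4 = 12.1250
deviations (xᵢ − x̄): -11.0250, 30.0750, -8.9250, -10.1250
Σ(xᵢ − x̄)² = 1208.2275 ⇒ m₂ = 1208.2275/4 = 302.05688
Σ(xᵢ − x̄)³ = 24114.0139 ⇒ m₃ = 24114.0139/4 = 6028.50347
m₂^(3/2) = 302.05688^(1.5) = 5249.68310
g₁ = m₃ / m₂^(3/2) = 6028.50347 / 5249.68310 ≈ 1.148

1.148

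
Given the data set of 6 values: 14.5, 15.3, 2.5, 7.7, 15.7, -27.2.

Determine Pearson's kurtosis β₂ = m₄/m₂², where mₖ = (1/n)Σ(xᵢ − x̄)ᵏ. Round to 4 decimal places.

x̄ = 4.7500
Σ(xᵢ − x̄)² = 1360.8350 ⇒ m₂ = 226.80583
Σ(xᵢ − x̄)⁴ = 1077940.8413 ⇒ m₄ = 179656.80689
m₂² = 51440.88603
β₂ = m₄/m₂² = 179656.80689 / 51440.88603 ≈ 3.4925

3.4925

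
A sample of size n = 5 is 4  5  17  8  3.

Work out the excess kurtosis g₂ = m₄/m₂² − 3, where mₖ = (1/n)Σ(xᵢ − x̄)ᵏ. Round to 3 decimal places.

x̄ = 7.4000
Σ(xᵢ − x̄)² = 129.2000 ⇒ m₂ = 25.84000
Σ(xᵢ − x̄)⁴ = 9035.2160 ⇒ m₄ = 1807.04320
m₂² = 667.70560
g₂ = m₄/m₂² − 3 = 2.70635 − 3 ≈ -0.294

-0.294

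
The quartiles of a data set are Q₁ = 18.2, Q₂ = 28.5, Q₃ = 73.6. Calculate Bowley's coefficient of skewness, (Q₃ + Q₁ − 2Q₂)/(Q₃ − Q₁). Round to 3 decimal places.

numerator: Q₃ + Q₁ − 2Q₂ = 73.6 + 18.2 − 2×28.5 = 34.8000
denominator: Q₃ − Q₁ = 73.6 − 18.2 = 55.4000
Bowley skewness = 34.8000 / 55.4000 ≈ 0.628

0.628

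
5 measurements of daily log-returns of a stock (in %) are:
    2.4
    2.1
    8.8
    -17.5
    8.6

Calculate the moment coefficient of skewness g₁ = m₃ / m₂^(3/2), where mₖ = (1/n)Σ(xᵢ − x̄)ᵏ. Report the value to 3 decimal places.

-1.174

x̄ = (2.4 + 2.1 + 8.8 - 17.5 + 8.6) / 5 = 0.8800
deviations (xᵢ − x̄): 1.5200, 1.2200, 7.9200, -18.3800, 7.7200
Σ(xᵢ − x̄)² = 463.9480 ⇒ m₂ = 463.9480/5 = 92.78960
Σ(xᵢ − x̄)³ = -5246.9921 ⇒ m₃ = -5246.9921/5 = -1049.39842
m₂^(3/2) = 92.78960^(1.5) = 893.81771
g₁ = m₃ / m₂^(3/2) = -1049.39842 / 893.81771 ≈ -1.174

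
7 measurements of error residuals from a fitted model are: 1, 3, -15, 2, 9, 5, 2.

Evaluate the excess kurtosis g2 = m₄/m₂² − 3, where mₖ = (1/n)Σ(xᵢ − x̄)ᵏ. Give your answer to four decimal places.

x̄ = 1.0000
Σ(xᵢ − x̄)² = 342.0000 ⇒ m₂ = 48.85714
Σ(xᵢ − x̄)⁴ = 69906.0000 ⇒ m₄ = 9986.57143
m₂² = 2387.02041
g2 = m₄/m₂² − 3 = 4.18370 − 3 ≈ 1.1837

1.1837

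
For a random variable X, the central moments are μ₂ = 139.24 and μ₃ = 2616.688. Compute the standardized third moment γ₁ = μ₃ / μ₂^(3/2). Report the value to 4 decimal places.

σ = √μ₂ = √139.24 = 11.80000
σ³ = μ₂^(3/2) = 1643.03200
γ₁ = μ₃/σ³ = 2616.688 / 1643.03200 ≈ 1.5926

1.5926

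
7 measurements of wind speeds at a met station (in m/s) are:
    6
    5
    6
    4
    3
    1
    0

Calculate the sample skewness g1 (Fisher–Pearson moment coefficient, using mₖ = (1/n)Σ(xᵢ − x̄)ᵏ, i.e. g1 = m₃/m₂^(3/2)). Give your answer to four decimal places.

x̄ = (6 + 5 + 6 + 4 + 3 + 1 + 0) / 7 = 3.5714
deviations (xᵢ − x̄): 2.4286, 1.4286, 2.4286, 0.4286, -0.5714, -2.5714, -3.5714
Σ(xᵢ − x̄)² = 33.7143 ⇒ m₂ = 33.7143/7 = 4.81633
Σ(xᵢ − x̄)³ = -31.1020 ⇒ m₃ = -31.1020/7 = -4.44315
m₂^(3/2) = 4.81633^(1.5) = 10.56997
g1 = m₃ / m₂^(3/2) = -4.44315 / 10.56997 ≈ -0.4204

-0.4204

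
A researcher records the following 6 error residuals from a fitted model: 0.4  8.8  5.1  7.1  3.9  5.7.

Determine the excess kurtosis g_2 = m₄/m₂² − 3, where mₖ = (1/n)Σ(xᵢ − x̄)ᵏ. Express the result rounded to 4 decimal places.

-0.5428

x̄ = 5.1667
Σ(xᵢ − x̄)² = 41.5533 ⇒ m₂ = 6.92556
Σ(xᵢ − x̄)⁴ = 707.1444 ⇒ m₄ = 117.85740
m₂² = 47.96332
g_2 = m₄/m₂² − 3 = 2.45724 − 3 ≈ -0.5428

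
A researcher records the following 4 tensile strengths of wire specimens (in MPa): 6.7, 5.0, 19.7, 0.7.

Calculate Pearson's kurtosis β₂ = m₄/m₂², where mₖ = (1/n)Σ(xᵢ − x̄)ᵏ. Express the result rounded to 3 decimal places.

x̄ = 8.0250
Σ(xᵢ − x̄)² = 200.8675 ⇒ m₂ = 50.21687
Σ(xᵢ − x̄)⁴ = 21544.9657 ⇒ m₄ = 5386.24141
m₂² = 2521.73453
β₂ = m₄/m₂² = 5386.24141 / 2521.73453 ≈ 2.136

2.136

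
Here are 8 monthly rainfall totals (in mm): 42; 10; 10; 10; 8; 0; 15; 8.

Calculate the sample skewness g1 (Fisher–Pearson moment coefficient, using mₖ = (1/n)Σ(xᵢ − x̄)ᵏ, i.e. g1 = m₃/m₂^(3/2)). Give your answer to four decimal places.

1.7489

x̄ = (42 + 10 + 10 + 10 + 8 + 0 + 15 + 8) / 8 = 12.8750
deviations (xᵢ − x̄): 29.1250, -2.8750, -2.8750, -2.8750, -4.8750, -12.8750, 2.1250, -4.8750
Σ(xᵢ − x̄)² = 1090.8750 ⇒ m₂ = 1090.8750/8 = 136.35938
Σ(xᵢ − x̄)³ = 22278.0938 ⇒ m₃ = 22278.0938/8 = 2784.76172
m₂^(3/2) = 136.35938^(1.5) = 1592.30956
g1 = m₃ / m₂^(3/2) = 2784.76172 / 1592.30956 ≈ 1.7489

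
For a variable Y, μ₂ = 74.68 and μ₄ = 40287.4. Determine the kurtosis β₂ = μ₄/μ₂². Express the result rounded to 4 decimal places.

μ₂² = 74.68² = 5577.10240
μ₄/μ₂² = 40287.4 / 5577.10240 = 7.22372
β₂ ≈ 7.2237

7.2237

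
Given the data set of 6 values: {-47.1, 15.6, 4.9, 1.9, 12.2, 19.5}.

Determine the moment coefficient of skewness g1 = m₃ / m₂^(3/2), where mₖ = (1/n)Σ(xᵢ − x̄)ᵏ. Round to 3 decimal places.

-1.511

x̄ = (-47.1 + 15.6 + 4.9 + 1.9 + 12.2 + 19.5) / 6 = 1.1667
deviations (xᵢ − x̄): -48.2667, 14.4333, 3.7333, 0.7333, 11.0333, 18.3333
Σ(xᵢ − x̄)² = 3010.3133 ⇒ m₂ = 3010.3133/6 = 501.71889
Σ(xᵢ − x̄)³ = -101881.0884 ⇒ m₃ = -101881.0884/6 = -16980.18141
m₂^(3/2) = 501.71889^(1.5) = 11238.04269
g1 = m₃ / m₂^(3/2) = -16980.18141 / 11238.04269 ≈ -1.511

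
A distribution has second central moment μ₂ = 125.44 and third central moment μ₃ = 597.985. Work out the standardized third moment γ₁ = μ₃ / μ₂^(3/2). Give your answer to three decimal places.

σ = √μ₂ = √125.44 = 11.20000
σ³ = μ₂^(3/2) = 1404.92800
γ₁ = μ₃/σ³ = 597.985 / 1404.92800 ≈ 0.426

0.426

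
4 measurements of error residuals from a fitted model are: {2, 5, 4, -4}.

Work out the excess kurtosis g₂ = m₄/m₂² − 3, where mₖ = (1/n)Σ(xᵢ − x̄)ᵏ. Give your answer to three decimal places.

x̄ = 1.7500
Σ(xᵢ − x̄)² = 48.7500 ⇒ m₂ = 12.18750
Σ(xᵢ − x̄)⁴ = 1230.3281 ⇒ m₄ = 307.58203
m₂² = 148.53516
g₂ = m₄/m₂² − 3 = 2.07077 − 3 ≈ -0.929

-0.929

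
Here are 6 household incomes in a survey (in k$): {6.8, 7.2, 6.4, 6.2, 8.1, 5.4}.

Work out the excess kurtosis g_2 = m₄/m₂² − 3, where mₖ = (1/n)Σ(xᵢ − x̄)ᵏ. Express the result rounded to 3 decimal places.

x̄ = 6.6833
Σ(xᵢ − x̄)² = 4.2483 ⇒ m₂ = 0.70806
Σ(xᵢ − x̄)⁴ = 6.8727 ⇒ m₄ = 1.14545
m₂² = 0.50134
g_2 = m₄/m₂² − 3 = 2.28477 − 3 ≈ -0.715

-0.715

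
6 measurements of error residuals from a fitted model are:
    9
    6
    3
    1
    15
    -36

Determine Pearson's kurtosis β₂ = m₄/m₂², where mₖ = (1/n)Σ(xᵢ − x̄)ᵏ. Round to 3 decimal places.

x̄ = -0.3333
Σ(xᵢ − x̄)² = 1647.3333 ⇒ m₂ = 274.55556
Σ(xᵢ − x̄)⁴ = 1682867.7778 ⇒ m₄ = 280477.96296
m₂² = 75380.75309
β₂ = m₄/m₂² = 280477.96296 / 75380.75309 ≈ 3.721

3.721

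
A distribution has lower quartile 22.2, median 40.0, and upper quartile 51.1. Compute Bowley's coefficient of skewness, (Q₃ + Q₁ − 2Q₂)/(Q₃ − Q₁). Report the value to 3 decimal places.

-0.232

numerator: Q₃ + Q₁ − 2Q₂ = 51.1 + 22.2 − 2×40.0 = -6.7000
denominator: Q₃ − Q₁ = 51.1 − 22.2 = 28.9000
Bowley skewness = -6.7000 / 28.9000 ≈ -0.232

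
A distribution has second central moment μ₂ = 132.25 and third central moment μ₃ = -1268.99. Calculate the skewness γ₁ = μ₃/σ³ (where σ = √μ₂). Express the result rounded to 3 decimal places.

σ = √μ₂ = √132.25 = 11.50000
σ³ = μ₂^(3/2) = 1520.87500
γ₁ = μ₃/σ³ = -1268.99 / 1520.87500 ≈ -0.834

-0.834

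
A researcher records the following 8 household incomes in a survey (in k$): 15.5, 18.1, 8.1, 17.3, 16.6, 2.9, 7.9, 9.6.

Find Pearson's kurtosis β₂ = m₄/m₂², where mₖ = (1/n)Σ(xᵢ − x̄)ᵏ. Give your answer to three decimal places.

x̄ = 12.0000
Σ(xᵢ − x̄)² = 219.3000 ⇒ m₂ = 27.41250
Σ(xᵢ − x̄)⁴ = 10176.0342 ⇒ m₄ = 1272.00428
m₂² = 751.44516
β₂ = m₄/m₂² = 1272.00428 / 751.44516 ≈ 1.693

1.693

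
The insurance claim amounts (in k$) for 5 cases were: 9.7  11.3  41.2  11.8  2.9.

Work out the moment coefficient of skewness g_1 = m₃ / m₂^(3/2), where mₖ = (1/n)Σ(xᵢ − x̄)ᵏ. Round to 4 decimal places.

x̄ = (9.7 + 11.3 + 41.2 + 11.8 + 2.9) / 5 = 15.3800
deviations (xᵢ − x̄): -5.6800, -4.0800, 25.8200, -3.5800, -12.4800
Σ(xᵢ − x̄)² = 884.1480 ⇒ m₂ = 884.1480/5 = 176.82960
Σ(xᵢ − x̄)³ = 14972.6659 ⇒ m₃ = 14972.6659/5 = 2994.53318
m₂^(3/2) = 176.82960^(1.5) = 2351.43212
g_1 = m₃ / m₂^(3/2) = 2994.53318 / 2351.43212 ≈ 1.2735

1.2735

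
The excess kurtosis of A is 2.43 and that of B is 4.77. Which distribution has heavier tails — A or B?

B

Higher excess kurtosis ⇒ heavier tails relative to the normal distribution.
2.43 vs 4.77: the larger is 4.77, so B has heavier tails.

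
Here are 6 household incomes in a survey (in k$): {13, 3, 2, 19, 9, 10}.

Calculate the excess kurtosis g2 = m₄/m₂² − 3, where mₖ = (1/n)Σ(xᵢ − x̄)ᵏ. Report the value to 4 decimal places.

-1.0145

x̄ = 9.3333
Σ(xᵢ − x̄)² = 201.3333 ⇒ m₂ = 33.55556
Σ(xᵢ − x̄)⁴ = 13413.7778 ⇒ m₄ = 2235.62963
m₂² = 1125.97531
g2 = m₄/m₂² − 3 = 1.98551 − 3 ≈ -1.0145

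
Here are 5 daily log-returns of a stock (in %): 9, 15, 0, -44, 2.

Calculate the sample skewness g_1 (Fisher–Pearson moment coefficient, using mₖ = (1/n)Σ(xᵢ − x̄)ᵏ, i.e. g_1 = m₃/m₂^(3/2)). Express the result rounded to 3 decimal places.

x̄ = (9 + 15 + 0 - 44 + 2) / 5 = -3.6000
deviations (xᵢ − x̄): 12.6000, 18.6000, 3.6000, -40.4000, 5.6000
Σ(xᵢ − x̄)² = 2181.2000 ⇒ m₂ = 2181.2000/5 = 436.24000
Σ(xᵢ − x̄)³ = -57281.7600 ⇒ m₃ = -57281.7600/5 = -11456.35200
m₂^(3/2) = 436.24000^(1.5) = 9111.46533
g_1 = m₃ / m₂^(3/2) = -11456.35200 / 9111.46533 ≈ -1.257

-1.257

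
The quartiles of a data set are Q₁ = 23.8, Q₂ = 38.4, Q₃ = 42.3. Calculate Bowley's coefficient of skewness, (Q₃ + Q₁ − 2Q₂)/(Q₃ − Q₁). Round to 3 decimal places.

numerator: Q₃ + Q₁ − 2Q₂ = 42.3 + 23.8 − 2×38.4 = -10.7000
denominator: Q₃ − Q₁ = 42.3 − 23.8 = 18.5000
Bowley skewness = -10.7000 / 18.5000 ≈ -0.578

-0.578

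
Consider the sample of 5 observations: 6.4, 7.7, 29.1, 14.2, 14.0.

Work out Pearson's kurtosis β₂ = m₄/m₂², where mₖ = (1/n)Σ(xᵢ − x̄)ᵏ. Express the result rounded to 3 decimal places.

x̄ = 14.2800
Σ(xᵢ − x̄)² = 325.1080 ⇒ m₂ = 65.02160
Σ(xᵢ − x̄)⁴ = 53968.6901 ⇒ m₄ = 10793.73802
m₂² = 4227.80847
β₂ = m₄/m₂² = 10793.73802 / 4227.80847 ≈ 2.553

2.553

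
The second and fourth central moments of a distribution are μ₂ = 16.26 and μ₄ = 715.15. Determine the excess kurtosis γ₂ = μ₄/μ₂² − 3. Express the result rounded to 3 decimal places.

-0.295

μ₂² = 16.26² = 264.38760
μ₄/μ₂² = 715.15 / 264.38760 = 2.70493
γ₂ = 2.70493 − 3 ≈ -0.295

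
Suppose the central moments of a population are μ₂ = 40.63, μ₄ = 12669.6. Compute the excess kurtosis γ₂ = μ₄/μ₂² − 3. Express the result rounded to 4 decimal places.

μ₂² = 40.63² = 1650.79690
μ₄/μ₂² = 12669.6 / 1650.79690 = 7.67484
γ₂ = 7.67484 − 3 ≈ 4.6748

4.6748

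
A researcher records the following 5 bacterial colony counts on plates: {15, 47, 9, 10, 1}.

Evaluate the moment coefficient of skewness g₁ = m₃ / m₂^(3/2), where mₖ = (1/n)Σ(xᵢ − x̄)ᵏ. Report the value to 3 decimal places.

x̄ = (15 + 47 + 9 + 10 + 1) / 5 = 16.4000
deviations (xᵢ − x̄): -1.4000, 30.6000, -7.4000, -6.4000, -15.4000
Σ(xᵢ − x̄)² = 1271.2000 ⇒ m₂ = 1271.2000/5 = 254.24000
Σ(xᵢ − x̄)³ = 24330.2400 ⇒ m₃ = 24330.2400/5 = 4866.04800
m₂^(3/2) = 254.24000^(1.5) = 4053.83268
g₁ = m₃ / m₂^(3/2) = 4866.04800 / 4053.83268 ≈ 1.200

1.200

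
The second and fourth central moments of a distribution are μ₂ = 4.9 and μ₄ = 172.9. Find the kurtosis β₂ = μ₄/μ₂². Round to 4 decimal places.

μ₂² = 4.9² = 24.01000
μ₄/μ₂² = 172.9 / 24.01000 = 7.20117
β₂ ≈ 7.2012

7.2012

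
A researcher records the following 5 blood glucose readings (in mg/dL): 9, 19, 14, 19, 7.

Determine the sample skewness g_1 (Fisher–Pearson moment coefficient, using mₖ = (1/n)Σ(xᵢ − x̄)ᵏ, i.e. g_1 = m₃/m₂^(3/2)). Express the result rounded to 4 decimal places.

x̄ = (9 + 19 + 14 + 19 + 7) / 5 = 13.6000
deviations (xᵢ − x̄): -4.6000, 5.4000, 0.4000, 5.4000, -6.6000
Σ(xᵢ − x̄)² = 123.2000 ⇒ m₂ = 123.2000/5 = 24.64000
Σ(xᵢ − x̄)³ = -69.8400 ⇒ m₃ = -69.8400/5 = -13.96800
m₂^(3/2) = 24.64000^(1.5) = 122.30974
g_1 = m₃ / m₂^(3/2) = -13.96800 / 122.30974 ≈ -0.1142

-0.1142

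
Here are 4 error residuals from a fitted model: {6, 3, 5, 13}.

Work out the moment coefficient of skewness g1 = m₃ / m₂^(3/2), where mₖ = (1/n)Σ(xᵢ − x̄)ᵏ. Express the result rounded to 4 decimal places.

0.8684

x̄ = (6 + 3 + 5 + 13) / 4 = 6.7500
deviations (xᵢ − x̄): -0.7500, -3.7500, -1.7500, 6.2500
Σ(xᵢ − x̄)² = 56.7500 ⇒ m₂ = 56.7500/4 = 14.18750
Σ(xᵢ − x̄)³ = 185.6250 ⇒ m₃ = 185.6250/4 = 46.40625
m₂^(3/2) = 14.18750^(1.5) = 53.43906
g1 = m₃ / m₂^(3/2) = 46.40625 / 53.43906 ≈ 0.8684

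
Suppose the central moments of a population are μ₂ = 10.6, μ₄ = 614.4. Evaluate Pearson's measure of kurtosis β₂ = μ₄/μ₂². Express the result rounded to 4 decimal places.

μ₂² = 10.6² = 112.36000
μ₄/μ₂² = 614.4 / 112.36000 = 5.46814
β₂ ≈ 5.4681

5.4681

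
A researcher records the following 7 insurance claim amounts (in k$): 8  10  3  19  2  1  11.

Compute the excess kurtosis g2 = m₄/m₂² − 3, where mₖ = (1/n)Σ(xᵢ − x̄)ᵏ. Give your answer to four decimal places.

-0.6423

x̄ = 7.7143
Σ(xᵢ − x̄)² = 243.4286 ⇒ m₂ = 34.77551
Σ(xᵢ − x̄)⁴ = 19958.7988 ⇒ m₄ = 2851.25698
m₂² = 1209.33611
g2 = m₄/m₂² − 3 = 2.35770 − 3 ≈ -0.6423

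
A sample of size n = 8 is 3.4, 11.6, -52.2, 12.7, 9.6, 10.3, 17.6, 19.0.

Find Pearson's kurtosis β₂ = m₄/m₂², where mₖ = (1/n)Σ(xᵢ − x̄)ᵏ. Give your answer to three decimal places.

x̄ = 4.0000
Σ(xᵢ − x̄)² = 3773.2600 ⇒ m₂ = 471.65750
Σ(xᵢ − x̄)⁴ = 10072202.5042 ⇒ m₄ = 1259025.31303
m₂² = 222460.79731
β₂ = m₄/m₂² = 1259025.31303 / 222460.79731 ≈ 5.660

5.660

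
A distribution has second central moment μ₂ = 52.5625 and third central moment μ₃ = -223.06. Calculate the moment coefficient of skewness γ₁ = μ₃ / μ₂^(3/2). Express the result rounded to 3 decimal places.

σ = √μ₂ = √52.5625 = 7.25000
σ³ = μ₂^(3/2) = 381.07813
γ₁ = μ₃/σ³ = -223.06 / 381.07813 ≈ -0.585

-0.585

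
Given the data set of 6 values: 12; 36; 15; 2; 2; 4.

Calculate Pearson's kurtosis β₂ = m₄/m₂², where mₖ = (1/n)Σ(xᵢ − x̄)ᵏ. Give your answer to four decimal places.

x̄ = 11.8333
Σ(xᵢ − x̄)² = 848.8333 ⇒ m₂ = 141.47222
Σ(xᵢ − x̄)⁴ = 363653.8194 ⇒ m₄ = 60608.96991
m₂² = 20014.38966
β₂ = m₄/m₂² = 60608.96991 / 20014.38966 ≈ 3.0283

3.0283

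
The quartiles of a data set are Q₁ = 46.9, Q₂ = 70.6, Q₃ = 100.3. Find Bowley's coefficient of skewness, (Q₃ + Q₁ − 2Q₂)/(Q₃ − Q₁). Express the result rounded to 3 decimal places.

numerator: Q₃ + Q₁ − 2Q₂ = 100.3 + 46.9 − 2×70.6 = 6.0000
denominator: Q₃ − Q₁ = 100.3 − 46.9 = 53.4000
Bowley skewness = 6.0000 / 53.4000 ≈ 0.112

0.112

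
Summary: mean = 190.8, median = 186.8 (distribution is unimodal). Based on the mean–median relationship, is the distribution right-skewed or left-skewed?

mean − median = 190.8 − 186.8 = 4.0
mean > median ⇒ the longer tail is on the right ⇒ right-skewed (positively skewed).

right-skewed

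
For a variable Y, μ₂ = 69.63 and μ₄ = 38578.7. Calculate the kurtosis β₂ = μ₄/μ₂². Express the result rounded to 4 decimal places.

7.9571

μ₂² = 69.63² = 4848.33690
μ₄/μ₂² = 38578.7 / 4848.33690 = 7.95710
β₂ ≈ 7.9571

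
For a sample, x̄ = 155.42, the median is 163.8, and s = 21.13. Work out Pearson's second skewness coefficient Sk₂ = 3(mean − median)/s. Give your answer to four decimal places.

Sk₂ = 3(155.42 − 163.8) / 21.13 = 3 × -8.3800 / 21.13
    = -25.1400 / 21.13 ≈ -1.1898

-1.1898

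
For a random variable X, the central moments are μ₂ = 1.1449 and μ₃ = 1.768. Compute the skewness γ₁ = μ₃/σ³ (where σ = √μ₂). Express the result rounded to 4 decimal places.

σ = √μ₂ = √1.1449 = 1.07000
σ³ = μ₂^(3/2) = 1.22504
γ₁ = μ₃/σ³ = 1.768 / 1.22504 ≈ 1.4432

1.4432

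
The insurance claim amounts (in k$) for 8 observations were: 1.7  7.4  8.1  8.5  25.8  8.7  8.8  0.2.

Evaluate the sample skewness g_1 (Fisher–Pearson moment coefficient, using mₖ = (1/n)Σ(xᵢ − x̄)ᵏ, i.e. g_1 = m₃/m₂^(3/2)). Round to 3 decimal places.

1.369

x̄ = (1.7 + 7.4 + 8.1 + 8.5 + 25.8 + 8.7 + 8.8 + 0.2) / 8 = 8.6500
deviations (xᵢ − x̄): -6.9500, -1.2500, -0.5500, -0.1500, 17.1500, 0.0500, 0.1500, -8.4500
Σ(xᵢ − x̄)² = 415.7400 ⇒ m₂ = 415.7400/8 = 51.96750
Σ(xᵢ − x̄)³ = 4103.0280 ⇒ m₃ = 4103.0280/8 = 512.87850
m₂^(3/2) = 51.96750^(1.5) = 374.62585
g_1 = m₃ / m₂^(3/2) = 512.87850 / 374.62585 ≈ 1.369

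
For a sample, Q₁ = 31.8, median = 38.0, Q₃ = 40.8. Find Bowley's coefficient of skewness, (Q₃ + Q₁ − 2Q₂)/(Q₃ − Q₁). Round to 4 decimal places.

-0.3778

numerator: Q₃ + Q₁ − 2Q₂ = 40.8 + 31.8 − 2×38.0 = -3.4000
denominator: Q₃ − Q₁ = 40.8 − 31.8 = 9.0000
Bowley skewness = -3.4000 / 9.0000 ≈ -0.3778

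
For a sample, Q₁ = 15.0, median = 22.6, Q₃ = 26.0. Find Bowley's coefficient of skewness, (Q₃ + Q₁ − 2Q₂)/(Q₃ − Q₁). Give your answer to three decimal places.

-0.382

numerator: Q₃ + Q₁ − 2Q₂ = 26.0 + 15.0 − 2×22.6 = -4.2000
denominator: Q₃ − Q₁ = 26.0 − 15.0 = 11.0000
Bowley skewness = -4.2000 / 11.0000 ≈ -0.382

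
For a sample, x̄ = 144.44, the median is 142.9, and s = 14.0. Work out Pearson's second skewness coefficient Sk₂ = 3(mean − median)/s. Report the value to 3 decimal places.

Sk₂ = 3(144.44 − 142.9) / 14.0 = 3 × 1.5400 / 14.0
    = 4.6200 / 14.0 ≈ 0.330

0.330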